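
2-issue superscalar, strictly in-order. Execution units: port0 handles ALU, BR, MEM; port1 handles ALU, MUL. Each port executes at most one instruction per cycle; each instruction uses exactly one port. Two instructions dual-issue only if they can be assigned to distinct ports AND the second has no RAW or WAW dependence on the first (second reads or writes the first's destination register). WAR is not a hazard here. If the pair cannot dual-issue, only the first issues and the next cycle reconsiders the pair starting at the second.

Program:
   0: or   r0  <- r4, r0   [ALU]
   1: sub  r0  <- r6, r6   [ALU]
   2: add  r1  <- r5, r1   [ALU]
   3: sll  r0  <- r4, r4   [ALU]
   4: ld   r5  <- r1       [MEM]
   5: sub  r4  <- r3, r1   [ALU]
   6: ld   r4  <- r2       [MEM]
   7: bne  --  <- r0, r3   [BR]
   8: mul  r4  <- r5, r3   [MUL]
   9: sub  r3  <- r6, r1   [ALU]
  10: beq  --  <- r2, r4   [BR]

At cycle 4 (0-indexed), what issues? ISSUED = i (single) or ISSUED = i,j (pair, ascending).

ISSUED = 6

0. or @i0  | WAW r0
1. sub add @i1/i2  | dual
2. sll ld @i3/i4  | dual
3. sub @i5  | WAW r4
4. ld @i6  | no-port MEM/BR
5. bne mul @i7/i8  | dual
6. sub beq @i9/i10  | dual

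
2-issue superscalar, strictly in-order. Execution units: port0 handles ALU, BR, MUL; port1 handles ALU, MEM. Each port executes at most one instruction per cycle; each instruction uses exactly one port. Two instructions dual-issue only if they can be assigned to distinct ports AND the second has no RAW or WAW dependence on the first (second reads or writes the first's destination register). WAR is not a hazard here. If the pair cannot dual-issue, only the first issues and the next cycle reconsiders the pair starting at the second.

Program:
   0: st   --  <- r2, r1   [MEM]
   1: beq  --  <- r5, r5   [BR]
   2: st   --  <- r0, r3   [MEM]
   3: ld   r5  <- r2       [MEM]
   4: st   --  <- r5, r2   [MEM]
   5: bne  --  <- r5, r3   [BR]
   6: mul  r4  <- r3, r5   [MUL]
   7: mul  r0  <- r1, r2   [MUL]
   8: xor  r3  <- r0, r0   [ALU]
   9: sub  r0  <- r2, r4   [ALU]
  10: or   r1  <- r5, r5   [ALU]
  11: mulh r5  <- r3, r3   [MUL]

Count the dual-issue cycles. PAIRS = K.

c0: i0/i1 st.MEM/beq.BR  dual
c1: i2 st.MEM  no-port MEM/MEM
c2: i3 ld.MEM  no-port MEM/MEM
c3: i4/i5 st.MEM/bne.BR  dual
c4: i6 mul.MUL  no-port MUL/MUL
c5: i7 mul.MUL  RAW r0
c6: i8/i9 xor.ALU/sub.ALU  dual
c7: i10/i11 or.ALU/mulh.MUL  dual

PAIRS = 4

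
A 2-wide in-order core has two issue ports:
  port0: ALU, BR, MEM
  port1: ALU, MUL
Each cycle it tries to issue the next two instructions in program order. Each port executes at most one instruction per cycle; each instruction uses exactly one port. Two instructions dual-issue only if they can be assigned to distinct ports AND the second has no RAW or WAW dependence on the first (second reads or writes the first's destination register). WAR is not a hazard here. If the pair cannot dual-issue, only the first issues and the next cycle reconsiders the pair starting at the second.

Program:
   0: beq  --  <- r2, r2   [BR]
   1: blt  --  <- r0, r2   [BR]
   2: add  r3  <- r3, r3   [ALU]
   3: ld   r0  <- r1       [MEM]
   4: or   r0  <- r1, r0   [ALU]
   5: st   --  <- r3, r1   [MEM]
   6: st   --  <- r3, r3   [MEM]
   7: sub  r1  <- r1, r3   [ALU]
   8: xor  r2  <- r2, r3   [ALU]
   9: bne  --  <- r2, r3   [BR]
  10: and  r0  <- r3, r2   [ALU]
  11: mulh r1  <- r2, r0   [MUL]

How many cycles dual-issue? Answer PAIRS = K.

c0: i0 beq.BR  no-port BR/BR
c1: i1&i2 blt.BR;add.ALU  pair
c2: i3 ld.MEM  RAW+WAW r0
c3: i4&i5 or.ALU;st.MEM  pair
c4: i6&i7 st.MEM;sub.ALU  pair
c5: i8 xor.ALU  RAW r2
c6: i9&i10 bne.BR;and.ALU  pair
c7: i11 mulh.MUL  tail

PAIRS = 4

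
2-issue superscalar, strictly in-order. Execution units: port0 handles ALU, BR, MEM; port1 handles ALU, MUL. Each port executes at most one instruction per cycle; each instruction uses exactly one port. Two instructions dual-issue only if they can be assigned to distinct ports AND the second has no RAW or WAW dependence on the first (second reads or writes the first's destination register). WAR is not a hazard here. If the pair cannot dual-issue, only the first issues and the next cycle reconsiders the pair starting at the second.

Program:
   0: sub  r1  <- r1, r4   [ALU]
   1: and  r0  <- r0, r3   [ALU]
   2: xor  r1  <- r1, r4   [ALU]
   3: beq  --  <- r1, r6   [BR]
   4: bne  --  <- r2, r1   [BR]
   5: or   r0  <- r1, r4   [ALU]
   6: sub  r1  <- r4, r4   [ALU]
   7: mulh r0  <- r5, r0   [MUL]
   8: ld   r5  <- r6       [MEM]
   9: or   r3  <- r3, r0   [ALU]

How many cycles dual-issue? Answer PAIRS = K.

0. sub/and @i0&i1  | dual
1. xor @i2  | RAW r1
2. beq @i3  | no-port BR/BR
3. bne/or @i4&i5  | dual
4. sub/mulh @i6&i7  | dual
5. ld/or @i8&i9  | dual

PAIRS = 4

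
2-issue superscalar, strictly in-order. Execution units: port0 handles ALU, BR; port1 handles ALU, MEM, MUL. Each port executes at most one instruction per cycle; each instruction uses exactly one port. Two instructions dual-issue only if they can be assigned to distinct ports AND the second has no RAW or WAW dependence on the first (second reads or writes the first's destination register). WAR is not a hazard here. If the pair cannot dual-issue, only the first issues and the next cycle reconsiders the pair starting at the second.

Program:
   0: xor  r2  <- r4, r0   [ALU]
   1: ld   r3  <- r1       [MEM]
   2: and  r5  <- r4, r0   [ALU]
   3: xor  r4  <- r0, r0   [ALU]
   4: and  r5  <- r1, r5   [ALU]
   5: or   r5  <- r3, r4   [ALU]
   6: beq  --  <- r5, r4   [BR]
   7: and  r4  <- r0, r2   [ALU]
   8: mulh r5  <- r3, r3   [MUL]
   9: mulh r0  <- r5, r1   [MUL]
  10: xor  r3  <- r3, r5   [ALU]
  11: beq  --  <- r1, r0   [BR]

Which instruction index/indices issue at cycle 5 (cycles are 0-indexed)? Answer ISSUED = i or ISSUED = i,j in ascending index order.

#0 head=0: xor.ALU/ld.MEM i0/i1 2-wide
#1 head=2: and.ALU/xor.ALU i2/i3 2-wide
#2 head=4: and.ALU i4 WAW r5
#3 head=5: or.ALU i5 RAW r5
#4 head=6: beq.BR/and.ALU i6/i7 2-wide
#5 head=8: mulh.MUL i8 no-port MUL/MUL
#6 head=9: mulh.MUL/xor.ALU i9/i10 2-wide
#7 head=11: beq.BR i11 tail

ISSUED = 8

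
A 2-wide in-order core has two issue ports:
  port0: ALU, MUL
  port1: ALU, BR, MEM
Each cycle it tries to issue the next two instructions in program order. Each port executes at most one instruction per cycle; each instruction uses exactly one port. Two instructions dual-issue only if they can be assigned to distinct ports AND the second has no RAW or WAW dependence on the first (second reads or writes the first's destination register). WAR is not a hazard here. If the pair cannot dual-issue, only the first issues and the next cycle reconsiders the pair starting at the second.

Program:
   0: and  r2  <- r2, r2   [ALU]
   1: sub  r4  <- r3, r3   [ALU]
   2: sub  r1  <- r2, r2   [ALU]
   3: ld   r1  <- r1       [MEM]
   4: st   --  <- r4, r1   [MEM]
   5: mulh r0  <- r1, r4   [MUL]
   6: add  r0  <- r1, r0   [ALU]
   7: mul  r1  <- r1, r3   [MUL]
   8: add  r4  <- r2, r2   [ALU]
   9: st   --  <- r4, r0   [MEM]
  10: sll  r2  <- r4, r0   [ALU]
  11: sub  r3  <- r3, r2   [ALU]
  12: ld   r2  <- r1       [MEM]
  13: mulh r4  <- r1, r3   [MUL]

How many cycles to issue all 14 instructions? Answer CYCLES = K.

CYCLES = 9

#0 head=0: and.ALU;sub.ALU i0&i1 2-wide
#1 head=2: sub.ALU i2 RAW+WAW r1
#2 head=3: ld.MEM i3 no-port MEM/MEM
#3 head=4: st.MEM;mulh.MUL i4&i5 2-wide
#4 head=6: add.ALU;mul.MUL i6&i7 2-wide
#5 head=8: add.ALU i8 RAW r4
#6 head=9: st.MEM;sll.ALU i9&i10 2-wide
#7 head=11: sub.ALU;ld.MEM i11&i12 2-wide
#8 head=13: mulh.MUL i13 tail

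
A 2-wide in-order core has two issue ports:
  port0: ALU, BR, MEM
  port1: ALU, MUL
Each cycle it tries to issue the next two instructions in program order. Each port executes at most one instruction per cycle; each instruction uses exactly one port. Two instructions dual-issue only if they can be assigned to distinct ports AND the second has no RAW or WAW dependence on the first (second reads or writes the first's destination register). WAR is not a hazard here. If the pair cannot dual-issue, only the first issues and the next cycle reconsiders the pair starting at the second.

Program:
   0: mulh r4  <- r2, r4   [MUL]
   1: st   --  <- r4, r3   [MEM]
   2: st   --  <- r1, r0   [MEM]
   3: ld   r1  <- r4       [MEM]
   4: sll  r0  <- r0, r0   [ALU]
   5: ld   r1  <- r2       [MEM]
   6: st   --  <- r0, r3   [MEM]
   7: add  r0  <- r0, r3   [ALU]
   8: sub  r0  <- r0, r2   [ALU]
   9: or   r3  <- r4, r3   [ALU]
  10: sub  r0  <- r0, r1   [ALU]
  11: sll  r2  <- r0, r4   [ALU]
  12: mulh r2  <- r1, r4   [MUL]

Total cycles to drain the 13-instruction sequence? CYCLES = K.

CYCLES = 10

c0: i0 mulh.MUL  RAW r4
c1: i1 st.MEM  no-port MEM/MEM
c2: i2 st.MEM  no-port MEM/MEM
c3: i3&i4 ld.MEM;sll.ALU  pair
c4: i5 ld.MEM  no-port MEM/MEM
c5: i6&i7 st.MEM;add.ALU  pair
c6: i8&i9 sub.ALU;or.ALU  pair
c7: i10 sub.ALU  RAW r0
c8: i11 sll.ALU  WAW r2
c9: i12 mulh.MUL  tail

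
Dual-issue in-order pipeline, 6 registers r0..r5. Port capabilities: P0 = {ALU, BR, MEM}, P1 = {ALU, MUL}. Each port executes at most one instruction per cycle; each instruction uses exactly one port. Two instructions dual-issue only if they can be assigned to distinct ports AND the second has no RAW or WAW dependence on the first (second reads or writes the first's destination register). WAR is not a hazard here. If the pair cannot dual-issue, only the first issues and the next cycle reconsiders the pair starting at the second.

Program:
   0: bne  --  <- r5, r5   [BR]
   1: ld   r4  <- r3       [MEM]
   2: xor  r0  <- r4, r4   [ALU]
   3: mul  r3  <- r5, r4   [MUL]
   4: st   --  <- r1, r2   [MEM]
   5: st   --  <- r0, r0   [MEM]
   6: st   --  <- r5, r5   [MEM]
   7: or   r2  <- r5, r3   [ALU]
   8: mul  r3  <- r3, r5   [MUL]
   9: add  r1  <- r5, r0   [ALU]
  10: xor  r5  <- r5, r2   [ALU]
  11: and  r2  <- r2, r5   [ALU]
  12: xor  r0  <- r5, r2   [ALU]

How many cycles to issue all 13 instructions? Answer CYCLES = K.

CYCLES = 10

[0] i0  bne.BR  -- no-port BR/MEM
[1] i1  ld.MEM  -- RAW r4
[2] i2/i3  xor.ALU+mul.MUL  -- 2-wide
[3] i4  st.MEM  -- no-port MEM/MEM
[4] i5  st.MEM  -- no-port MEM/MEM
[5] i6/i7  st.MEM+or.ALU  -- 2-wide
[6] i8/i9  mul.MUL+add.ALU  -- 2-wide
[7] i10  xor.ALU  -- RAW r5
[8] i11  and.ALU  -- RAW r2
[9] i12  xor.ALU  -- tail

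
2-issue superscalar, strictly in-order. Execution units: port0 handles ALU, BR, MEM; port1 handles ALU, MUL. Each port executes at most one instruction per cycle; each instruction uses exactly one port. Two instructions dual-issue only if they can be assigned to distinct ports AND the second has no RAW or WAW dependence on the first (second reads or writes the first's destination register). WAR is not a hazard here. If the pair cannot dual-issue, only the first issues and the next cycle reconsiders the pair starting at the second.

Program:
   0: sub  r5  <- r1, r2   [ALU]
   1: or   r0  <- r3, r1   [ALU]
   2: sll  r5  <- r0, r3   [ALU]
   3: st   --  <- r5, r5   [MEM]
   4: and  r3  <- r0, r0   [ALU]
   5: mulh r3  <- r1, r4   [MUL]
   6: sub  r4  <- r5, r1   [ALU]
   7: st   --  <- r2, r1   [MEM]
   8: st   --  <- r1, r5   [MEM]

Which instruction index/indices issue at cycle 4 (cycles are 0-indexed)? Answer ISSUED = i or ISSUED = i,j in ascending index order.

ISSUED = 7

c0: i0&i1 sub/or  2-wide
c1: i2 sll  RAW r5
c2: i3&i4 st/and  2-wide
c3: i5&i6 mulh/sub  2-wide
c4: i7 st  no-port MEM/MEM
c5: i8 st  tail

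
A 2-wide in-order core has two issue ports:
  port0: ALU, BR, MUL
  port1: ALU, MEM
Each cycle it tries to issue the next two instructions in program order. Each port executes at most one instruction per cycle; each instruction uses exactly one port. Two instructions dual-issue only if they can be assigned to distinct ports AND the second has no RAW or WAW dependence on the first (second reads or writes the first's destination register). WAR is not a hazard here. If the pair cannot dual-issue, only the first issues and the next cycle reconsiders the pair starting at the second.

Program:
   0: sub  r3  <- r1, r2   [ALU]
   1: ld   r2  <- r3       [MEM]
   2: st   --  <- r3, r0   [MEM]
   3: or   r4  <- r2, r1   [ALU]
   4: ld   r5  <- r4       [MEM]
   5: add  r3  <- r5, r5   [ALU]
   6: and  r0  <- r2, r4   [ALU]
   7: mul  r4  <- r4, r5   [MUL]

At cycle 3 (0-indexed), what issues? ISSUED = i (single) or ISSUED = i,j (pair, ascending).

ISSUED = 4

[0] i0  sub  -- RAW r3
[1] i1  ld  -- no-port MEM/MEM
[2] i2/i3  st;or  -- 2-wide
[3] i4  ld  -- RAW r5
[4] i5/i6  add;and  -- 2-wide
[5] i7  mul  -- tail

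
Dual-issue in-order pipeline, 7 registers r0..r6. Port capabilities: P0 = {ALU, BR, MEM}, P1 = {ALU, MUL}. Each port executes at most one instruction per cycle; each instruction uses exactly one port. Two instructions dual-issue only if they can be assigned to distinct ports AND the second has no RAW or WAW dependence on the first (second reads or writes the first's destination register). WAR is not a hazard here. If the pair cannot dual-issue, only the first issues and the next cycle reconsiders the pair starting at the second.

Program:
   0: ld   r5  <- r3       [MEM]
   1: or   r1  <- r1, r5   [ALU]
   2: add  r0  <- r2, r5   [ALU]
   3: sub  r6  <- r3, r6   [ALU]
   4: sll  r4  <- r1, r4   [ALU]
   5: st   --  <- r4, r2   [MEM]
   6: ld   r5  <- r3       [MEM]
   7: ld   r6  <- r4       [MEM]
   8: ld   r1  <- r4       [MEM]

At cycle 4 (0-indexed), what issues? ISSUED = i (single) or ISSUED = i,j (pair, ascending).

0. ld @i0  | RAW r5
1. or;add @i1&i2  | dual
2. sub;sll @i3&i4  | dual
3. st @i5  | no-port MEM/MEM
4. ld @i6  | no-port MEM/MEM
5. ld @i7  | no-port MEM/MEM
6. ld @i8  | tail

ISSUED = 6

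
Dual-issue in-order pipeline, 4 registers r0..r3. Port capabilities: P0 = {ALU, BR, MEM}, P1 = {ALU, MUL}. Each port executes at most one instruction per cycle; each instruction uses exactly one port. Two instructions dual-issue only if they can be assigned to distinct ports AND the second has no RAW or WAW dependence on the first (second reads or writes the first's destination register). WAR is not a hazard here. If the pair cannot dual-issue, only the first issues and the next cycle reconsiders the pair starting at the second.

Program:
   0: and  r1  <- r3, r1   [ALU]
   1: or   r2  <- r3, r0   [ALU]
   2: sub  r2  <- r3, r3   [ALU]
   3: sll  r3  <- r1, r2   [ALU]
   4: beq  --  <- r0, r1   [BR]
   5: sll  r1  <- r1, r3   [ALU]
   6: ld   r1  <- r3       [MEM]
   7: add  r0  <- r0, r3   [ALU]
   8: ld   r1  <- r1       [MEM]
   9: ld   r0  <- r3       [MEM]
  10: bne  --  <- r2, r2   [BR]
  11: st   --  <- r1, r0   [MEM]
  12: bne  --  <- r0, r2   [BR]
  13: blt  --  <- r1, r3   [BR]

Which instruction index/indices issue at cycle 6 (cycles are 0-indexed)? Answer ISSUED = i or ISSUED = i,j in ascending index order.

ISSUED = 9

#0 head=0: and.ALU/or.ALU i0&i1 pair
#1 head=2: sub.ALU i2 RAW r2
#2 head=3: sll.ALU/beq.BR i3&i4 pair
#3 head=5: sll.ALU i5 WAW r1
#4 head=6: ld.MEM/add.ALU i6&i7 pair
#5 head=8: ld.MEM i8 no-port MEM/MEM
#6 head=9: ld.MEM i9 no-port MEM/BR
#7 head=10: bne.BR i10 no-port BR/MEM
#8 head=11: st.MEM i11 no-port MEM/BR
#9 head=12: bne.BR i12 no-port BR/BR
#10 head=13: blt.BR i13 tail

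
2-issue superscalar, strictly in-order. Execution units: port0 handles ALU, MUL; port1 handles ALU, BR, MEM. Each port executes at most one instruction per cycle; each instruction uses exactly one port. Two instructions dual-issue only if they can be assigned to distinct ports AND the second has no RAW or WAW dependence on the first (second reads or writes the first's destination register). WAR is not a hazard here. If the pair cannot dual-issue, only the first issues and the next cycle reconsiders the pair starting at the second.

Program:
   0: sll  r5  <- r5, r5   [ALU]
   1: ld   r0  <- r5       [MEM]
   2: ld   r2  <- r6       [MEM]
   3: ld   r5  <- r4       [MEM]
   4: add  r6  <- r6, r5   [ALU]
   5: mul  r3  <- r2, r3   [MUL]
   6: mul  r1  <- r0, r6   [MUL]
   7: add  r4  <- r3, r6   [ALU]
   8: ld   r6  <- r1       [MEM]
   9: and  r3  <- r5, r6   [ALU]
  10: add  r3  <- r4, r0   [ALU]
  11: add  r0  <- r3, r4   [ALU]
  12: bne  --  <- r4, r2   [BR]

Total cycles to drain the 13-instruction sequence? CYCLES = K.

[0] i0  sll.ALU  -- RAW r5
[1] i1  ld.MEM  -- no-port MEM/MEM
[2] i2  ld.MEM  -- no-port MEM/MEM
[3] i3  ld.MEM  -- RAW r5
[4] i4/i5  add.ALU+mul.MUL  -- dual
[5] i6/i7  mul.MUL+add.ALU  -- dual
[6] i8  ld.MEM  -- RAW r6
[7] i9  and.ALU  -- WAW r3
[8] i10  add.ALU  -- RAW r3
[9] i11/i12  add.ALU+bne.BR  -- dual

CYCLES = 10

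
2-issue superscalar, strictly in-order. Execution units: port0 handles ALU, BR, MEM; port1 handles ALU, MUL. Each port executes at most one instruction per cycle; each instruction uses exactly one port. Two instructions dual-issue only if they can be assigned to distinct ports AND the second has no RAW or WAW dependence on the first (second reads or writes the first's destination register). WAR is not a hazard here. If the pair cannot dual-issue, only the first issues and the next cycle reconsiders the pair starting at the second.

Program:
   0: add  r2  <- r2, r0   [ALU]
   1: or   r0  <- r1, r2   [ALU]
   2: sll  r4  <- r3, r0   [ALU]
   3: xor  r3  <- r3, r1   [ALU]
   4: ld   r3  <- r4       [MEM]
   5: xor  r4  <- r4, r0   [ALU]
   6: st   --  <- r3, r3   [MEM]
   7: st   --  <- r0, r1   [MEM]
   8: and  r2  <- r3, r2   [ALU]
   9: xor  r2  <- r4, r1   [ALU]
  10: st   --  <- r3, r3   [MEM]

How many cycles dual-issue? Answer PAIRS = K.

PAIRS = 4

c0: i0 add.ALU  RAW r2
c1: i1 or.ALU  RAW r0
c2: i2/i3 sll.ALU/xor.ALU  2-wide
c3: i4/i5 ld.MEM/xor.ALU  2-wide
c4: i6 st.MEM  no-port MEM/MEM
c5: i7/i8 st.MEM/and.ALU  2-wide
c6: i9/i10 xor.ALU/st.MEM  2-wide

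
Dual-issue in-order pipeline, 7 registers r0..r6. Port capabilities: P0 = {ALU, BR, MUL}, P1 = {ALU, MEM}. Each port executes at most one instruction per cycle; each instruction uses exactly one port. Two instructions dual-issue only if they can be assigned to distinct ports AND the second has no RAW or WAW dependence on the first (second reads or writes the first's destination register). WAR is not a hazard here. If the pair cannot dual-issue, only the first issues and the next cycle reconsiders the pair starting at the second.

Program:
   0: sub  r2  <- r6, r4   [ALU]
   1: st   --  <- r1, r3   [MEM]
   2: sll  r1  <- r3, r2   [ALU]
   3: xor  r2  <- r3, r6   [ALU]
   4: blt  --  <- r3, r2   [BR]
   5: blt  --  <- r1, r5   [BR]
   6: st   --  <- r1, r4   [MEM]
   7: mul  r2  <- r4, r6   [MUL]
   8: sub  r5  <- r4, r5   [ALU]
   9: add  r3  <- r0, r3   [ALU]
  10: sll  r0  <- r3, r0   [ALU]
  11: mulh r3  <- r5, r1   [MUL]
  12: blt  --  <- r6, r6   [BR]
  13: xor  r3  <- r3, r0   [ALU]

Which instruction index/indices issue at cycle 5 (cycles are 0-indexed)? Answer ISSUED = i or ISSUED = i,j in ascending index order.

c0: i0/i1 sub st  pair
c1: i2/i3 sll xor  pair
c2: i4 blt  no-port BR/BR
c3: i5/i6 blt st  pair
c4: i7/i8 mul sub  pair
c5: i9 add  RAW r3
c6: i10/i11 sll mulh  pair
c7: i12/i13 blt xor  pair

ISSUED = 9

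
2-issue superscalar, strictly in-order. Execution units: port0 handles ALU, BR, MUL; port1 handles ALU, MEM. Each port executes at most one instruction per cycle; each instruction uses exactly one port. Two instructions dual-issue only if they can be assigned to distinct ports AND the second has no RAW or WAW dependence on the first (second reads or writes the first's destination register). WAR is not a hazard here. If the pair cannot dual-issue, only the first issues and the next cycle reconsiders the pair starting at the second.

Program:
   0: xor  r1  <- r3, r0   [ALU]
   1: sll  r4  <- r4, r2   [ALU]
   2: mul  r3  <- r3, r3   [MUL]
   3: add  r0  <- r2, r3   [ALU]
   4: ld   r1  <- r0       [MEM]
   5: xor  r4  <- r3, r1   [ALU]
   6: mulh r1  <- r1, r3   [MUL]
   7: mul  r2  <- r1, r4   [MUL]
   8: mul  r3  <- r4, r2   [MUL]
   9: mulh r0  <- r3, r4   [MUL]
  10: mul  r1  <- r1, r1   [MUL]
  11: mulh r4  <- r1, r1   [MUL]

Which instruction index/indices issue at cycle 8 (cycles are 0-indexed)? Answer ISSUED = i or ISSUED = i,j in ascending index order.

c0: i0,i1 xor+sll  dual
c1: i2 mul  RAW r3
c2: i3 add  RAW r0
c3: i4 ld  RAW r1
c4: i5,i6 xor+mulh  dual
c5: i7 mul  no-port MUL/MUL
c6: i8 mul  no-port MUL/MUL
c7: i9 mulh  no-port MUL/MUL
c8: i10 mul  no-port MUL/MUL
c9: i11 mulh  tail

ISSUED = 10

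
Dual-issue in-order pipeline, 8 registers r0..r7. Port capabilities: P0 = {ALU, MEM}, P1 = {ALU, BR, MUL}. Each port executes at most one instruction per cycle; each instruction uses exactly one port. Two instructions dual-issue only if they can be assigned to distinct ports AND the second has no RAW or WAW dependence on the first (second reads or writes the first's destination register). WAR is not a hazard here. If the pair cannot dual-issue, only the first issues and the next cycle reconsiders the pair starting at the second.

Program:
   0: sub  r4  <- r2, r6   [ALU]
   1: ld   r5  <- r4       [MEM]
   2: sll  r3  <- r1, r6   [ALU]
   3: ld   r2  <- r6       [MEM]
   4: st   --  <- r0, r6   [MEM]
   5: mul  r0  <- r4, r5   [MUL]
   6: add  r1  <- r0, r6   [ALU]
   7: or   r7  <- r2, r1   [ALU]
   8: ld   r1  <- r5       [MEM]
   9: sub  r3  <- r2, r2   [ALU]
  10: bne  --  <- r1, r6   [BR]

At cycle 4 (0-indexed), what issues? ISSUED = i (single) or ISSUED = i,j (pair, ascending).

ISSUED = 6

  cy0 -> i0 (sub) RAW r4
  cy1 -> i1&i2 (ld;sll) pair
  cy2 -> i3 (ld) no-port MEM/MEM
  cy3 -> i4&i5 (st;mul) pair
  cy4 -> i6 (add) RAW r1
  cy5 -> i7&i8 (or;ld) pair
  cy6 -> i9&i10 (sub;bne) pair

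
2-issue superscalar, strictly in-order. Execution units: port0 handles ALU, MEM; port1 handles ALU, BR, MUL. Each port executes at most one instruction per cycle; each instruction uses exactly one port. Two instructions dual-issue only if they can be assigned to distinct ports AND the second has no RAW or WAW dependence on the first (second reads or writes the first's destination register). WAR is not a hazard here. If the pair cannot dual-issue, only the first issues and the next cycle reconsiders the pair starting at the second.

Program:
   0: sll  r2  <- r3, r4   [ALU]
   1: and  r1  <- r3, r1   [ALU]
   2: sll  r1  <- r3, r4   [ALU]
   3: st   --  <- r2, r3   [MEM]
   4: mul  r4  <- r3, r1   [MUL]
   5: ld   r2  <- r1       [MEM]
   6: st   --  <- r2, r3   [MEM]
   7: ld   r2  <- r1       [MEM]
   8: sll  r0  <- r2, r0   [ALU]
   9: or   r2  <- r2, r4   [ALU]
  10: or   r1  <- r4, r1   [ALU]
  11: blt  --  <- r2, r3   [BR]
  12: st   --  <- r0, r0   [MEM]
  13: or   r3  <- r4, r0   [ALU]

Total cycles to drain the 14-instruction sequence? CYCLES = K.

0. sll.ALU/and.ALU @i0/i1  | pair
1. sll.ALU/st.MEM @i2/i3  | pair
2. mul.MUL/ld.MEM @i4/i5  | pair
3. st.MEM @i6  | no-port MEM/MEM
4. ld.MEM @i7  | RAW r2
5. sll.ALU/or.ALU @i8/i9  | pair
6. or.ALU/blt.BR @i10/i11  | pair
7. st.MEM/or.ALU @i12/i13  | pair

CYCLES = 8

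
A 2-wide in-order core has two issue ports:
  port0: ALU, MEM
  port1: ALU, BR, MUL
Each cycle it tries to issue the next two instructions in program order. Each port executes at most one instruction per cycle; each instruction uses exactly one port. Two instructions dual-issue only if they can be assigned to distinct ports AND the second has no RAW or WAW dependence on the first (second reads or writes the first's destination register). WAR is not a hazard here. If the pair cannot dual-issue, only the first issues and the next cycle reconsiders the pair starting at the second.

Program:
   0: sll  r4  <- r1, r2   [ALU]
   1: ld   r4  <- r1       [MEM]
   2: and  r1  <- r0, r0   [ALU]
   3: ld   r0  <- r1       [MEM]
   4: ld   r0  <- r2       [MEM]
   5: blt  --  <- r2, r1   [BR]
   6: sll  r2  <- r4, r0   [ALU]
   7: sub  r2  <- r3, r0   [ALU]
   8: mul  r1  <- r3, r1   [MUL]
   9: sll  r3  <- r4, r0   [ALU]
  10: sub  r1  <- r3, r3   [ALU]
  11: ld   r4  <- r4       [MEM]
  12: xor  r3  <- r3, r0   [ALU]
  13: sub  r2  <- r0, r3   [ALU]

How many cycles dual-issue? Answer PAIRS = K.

PAIRS = 4

c0: i0 sll  WAW r4
c1: i1/i2 ld/and  dual
c2: i3 ld  no-port MEM/MEM
c3: i4/i5 ld/blt  dual
c4: i6 sll  WAW r2
c5: i7/i8 sub/mul  dual
c6: i9 sll  RAW r3
c7: i10/i11 sub/ld  dual
c8: i12 xor  RAW r3
c9: i13 sub  tail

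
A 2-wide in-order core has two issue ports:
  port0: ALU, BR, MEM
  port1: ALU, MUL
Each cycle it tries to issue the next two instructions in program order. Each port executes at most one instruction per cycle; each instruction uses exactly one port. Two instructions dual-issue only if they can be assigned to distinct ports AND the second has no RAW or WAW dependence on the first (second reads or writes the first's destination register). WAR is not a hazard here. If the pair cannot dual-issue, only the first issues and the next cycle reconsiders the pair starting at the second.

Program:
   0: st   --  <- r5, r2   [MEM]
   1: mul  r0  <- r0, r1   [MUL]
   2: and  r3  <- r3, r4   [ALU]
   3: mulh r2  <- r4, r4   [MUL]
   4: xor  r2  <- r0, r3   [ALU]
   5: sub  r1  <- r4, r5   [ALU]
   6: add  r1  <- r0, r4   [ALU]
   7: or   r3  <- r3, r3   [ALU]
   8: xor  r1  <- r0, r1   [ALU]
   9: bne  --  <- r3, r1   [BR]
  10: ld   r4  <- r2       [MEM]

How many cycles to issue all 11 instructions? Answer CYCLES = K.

CYCLES = 7

0. st.MEM+mul.MUL @i0,i1  | dual
1. and.ALU+mulh.MUL @i2,i3  | dual
2. xor.ALU+sub.ALU @i4,i5  | dual
3. add.ALU+or.ALU @i6,i7  | dual
4. xor.ALU @i8  | RAW r1
5. bne.BR @i9  | no-port BR/MEM
6. ld.MEM @i10  | tail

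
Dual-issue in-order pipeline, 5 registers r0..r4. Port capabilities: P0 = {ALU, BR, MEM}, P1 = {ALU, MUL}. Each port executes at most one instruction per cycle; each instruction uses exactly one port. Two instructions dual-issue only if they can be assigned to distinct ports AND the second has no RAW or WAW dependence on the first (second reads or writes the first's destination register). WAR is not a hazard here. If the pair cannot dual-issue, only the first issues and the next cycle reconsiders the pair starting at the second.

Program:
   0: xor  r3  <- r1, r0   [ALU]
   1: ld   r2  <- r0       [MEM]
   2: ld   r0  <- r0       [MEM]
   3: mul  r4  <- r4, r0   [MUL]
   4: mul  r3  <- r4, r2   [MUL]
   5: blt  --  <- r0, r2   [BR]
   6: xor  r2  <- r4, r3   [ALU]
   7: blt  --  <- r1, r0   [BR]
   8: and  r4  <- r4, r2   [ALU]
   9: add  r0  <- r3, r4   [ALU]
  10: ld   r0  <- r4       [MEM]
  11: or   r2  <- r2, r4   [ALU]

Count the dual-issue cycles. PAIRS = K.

PAIRS = 4

  cy0 -> i0+i1 (xor.ALU;ld.MEM) pair
  cy1 -> i2 (ld.MEM) RAW r0
  cy2 -> i3 (mul.MUL) no-port MUL/MUL
  cy3 -> i4+i5 (mul.MUL;blt.BR) pair
  cy4 -> i6+i7 (xor.ALU;blt.BR) pair
  cy5 -> i8 (and.ALU) RAW r4
  cy6 -> i9 (add.ALU) WAW r0
  cy7 -> i10+i11 (ld.MEM;or.ALU) pair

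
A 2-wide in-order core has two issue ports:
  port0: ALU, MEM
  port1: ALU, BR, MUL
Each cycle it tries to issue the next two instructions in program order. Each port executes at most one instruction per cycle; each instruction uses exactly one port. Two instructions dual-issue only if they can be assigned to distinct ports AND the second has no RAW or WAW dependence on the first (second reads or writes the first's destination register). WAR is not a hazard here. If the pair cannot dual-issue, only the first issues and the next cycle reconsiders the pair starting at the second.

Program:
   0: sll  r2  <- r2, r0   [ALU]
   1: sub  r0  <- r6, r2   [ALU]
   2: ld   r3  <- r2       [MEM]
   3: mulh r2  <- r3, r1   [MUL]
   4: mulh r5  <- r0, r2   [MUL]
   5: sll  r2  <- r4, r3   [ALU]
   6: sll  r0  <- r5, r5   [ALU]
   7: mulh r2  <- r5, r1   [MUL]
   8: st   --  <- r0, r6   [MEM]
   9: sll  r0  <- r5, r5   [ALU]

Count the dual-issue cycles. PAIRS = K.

  cy0 -> i0 (sll.ALU) RAW r2
  cy1 -> i1/i2 (sub.ALU+ld.MEM) 2-wide
  cy2 -> i3 (mulh.MUL) no-port MUL/MUL
  cy3 -> i4/i5 (mulh.MUL+sll.ALU) 2-wide
  cy4 -> i6/i7 (sll.ALU+mulh.MUL) 2-wide
  cy5 -> i8/i9 (st.MEM+sll.ALU) 2-wide

PAIRS = 4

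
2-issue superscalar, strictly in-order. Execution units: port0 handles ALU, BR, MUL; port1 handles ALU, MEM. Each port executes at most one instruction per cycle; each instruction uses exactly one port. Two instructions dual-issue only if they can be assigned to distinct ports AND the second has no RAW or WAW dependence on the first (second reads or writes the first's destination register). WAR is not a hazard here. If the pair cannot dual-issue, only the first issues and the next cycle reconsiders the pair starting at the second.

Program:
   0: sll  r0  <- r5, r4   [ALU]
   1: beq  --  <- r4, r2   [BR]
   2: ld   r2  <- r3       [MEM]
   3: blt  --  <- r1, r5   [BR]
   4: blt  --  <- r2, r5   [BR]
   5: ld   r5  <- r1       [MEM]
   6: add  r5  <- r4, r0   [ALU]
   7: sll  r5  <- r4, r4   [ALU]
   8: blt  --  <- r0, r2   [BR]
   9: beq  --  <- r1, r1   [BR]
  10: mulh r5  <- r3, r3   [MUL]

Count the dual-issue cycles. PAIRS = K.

c0: i0/i1 sll;beq  2-wide
c1: i2/i3 ld;blt  2-wide
c2: i4/i5 blt;ld  2-wide
c3: i6 add  WAW r5
c4: i7/i8 sll;blt  2-wide
c5: i9 beq  no-port BR/MUL
c6: i10 mulh  tail

PAIRS = 4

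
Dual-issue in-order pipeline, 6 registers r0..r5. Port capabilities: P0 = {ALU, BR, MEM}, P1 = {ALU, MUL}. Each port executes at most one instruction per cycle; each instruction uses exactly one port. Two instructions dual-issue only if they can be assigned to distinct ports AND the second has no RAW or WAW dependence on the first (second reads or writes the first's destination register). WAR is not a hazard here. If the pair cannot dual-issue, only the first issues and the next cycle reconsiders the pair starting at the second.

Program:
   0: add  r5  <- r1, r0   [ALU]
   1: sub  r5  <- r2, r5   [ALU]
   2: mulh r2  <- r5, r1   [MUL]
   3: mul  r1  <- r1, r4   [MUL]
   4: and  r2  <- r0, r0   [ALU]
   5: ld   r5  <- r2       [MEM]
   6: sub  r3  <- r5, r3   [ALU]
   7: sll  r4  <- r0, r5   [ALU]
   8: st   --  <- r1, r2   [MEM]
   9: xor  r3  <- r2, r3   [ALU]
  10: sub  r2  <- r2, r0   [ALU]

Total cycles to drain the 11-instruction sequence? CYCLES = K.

CYCLES = 8

  cy0 -> i0 (add) RAW+WAW r5
  cy1 -> i1 (sub) RAW r5
  cy2 -> i2 (mulh) no-port MUL/MUL
  cy3 -> i3+i4 (mul+and) pair
  cy4 -> i5 (ld) RAW r5
  cy5 -> i6+i7 (sub+sll) pair
  cy6 -> i8+i9 (st+xor) pair
  cy7 -> i10 (sub) tail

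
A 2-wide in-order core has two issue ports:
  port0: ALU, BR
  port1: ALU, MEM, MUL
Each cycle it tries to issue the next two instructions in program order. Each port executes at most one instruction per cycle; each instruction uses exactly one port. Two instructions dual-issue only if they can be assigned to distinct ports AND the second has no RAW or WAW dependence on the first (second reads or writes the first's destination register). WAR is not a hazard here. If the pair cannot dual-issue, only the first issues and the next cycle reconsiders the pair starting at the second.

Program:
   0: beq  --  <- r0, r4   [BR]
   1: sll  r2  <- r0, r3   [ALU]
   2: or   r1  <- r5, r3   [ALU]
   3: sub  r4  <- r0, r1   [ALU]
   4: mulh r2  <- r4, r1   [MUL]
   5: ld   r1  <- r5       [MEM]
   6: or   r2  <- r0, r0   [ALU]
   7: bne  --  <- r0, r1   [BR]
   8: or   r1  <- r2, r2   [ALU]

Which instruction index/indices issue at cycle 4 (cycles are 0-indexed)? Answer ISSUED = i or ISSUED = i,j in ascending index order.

ISSUED = 5,6

#0 head=0: beq;sll i0,i1 dual
#1 head=2: or i2 RAW r1
#2 head=3: sub i3 RAW r4
#3 head=4: mulh i4 no-port MUL/MEM
#4 head=5: ld;or i5,i6 dual
#5 head=7: bne;or i7,i8 dual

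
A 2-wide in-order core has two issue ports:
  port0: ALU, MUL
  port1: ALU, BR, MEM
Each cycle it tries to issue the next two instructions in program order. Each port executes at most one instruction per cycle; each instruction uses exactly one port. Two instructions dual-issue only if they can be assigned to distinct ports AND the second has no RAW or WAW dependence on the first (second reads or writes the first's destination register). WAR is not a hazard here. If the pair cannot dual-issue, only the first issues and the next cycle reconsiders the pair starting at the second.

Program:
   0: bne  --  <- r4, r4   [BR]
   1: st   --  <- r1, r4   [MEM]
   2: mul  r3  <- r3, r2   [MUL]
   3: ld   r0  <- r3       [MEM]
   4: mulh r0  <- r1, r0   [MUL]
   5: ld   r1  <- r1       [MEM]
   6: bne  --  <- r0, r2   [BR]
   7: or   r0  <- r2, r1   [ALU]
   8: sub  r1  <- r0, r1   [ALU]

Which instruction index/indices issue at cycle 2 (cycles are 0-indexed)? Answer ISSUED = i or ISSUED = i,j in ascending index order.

ISSUED = 3

  cy0 -> i0 (bne.BR) no-port BR/MEM
  cy1 -> i1+i2 (st.MEM mul.MUL) 2-wide
  cy2 -> i3 (ld.MEM) RAW+WAW r0
  cy3 -> i4+i5 (mulh.MUL ld.MEM) 2-wide
  cy4 -> i6+i7 (bne.BR or.ALU) 2-wide
  cy5 -> i8 (sub.ALU) tail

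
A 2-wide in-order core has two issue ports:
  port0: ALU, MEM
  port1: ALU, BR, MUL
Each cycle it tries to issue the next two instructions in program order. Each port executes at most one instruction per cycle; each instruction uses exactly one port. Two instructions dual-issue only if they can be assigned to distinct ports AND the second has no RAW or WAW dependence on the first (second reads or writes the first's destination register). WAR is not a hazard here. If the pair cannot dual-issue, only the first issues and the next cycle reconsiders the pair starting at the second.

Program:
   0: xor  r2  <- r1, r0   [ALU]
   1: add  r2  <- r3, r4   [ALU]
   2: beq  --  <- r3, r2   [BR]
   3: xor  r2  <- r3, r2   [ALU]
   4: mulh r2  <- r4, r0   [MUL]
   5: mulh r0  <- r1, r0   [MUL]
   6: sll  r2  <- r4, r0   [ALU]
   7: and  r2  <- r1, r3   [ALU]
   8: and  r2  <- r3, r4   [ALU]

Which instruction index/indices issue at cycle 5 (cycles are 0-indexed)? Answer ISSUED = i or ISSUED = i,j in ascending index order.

t=0 i0:xor.ALU ; WAW r2
t=1 i1:add.ALU ; RAW r2
t=2 i2/i3:beq.BR;xor.ALU ; 2-wide
t=3 i4:mulh.MUL ; no-port MUL/MUL
t=4 i5:mulh.MUL ; RAW r0
t=5 i6:sll.ALU ; WAW r2
t=6 i7:and.ALU ; WAW r2
t=7 i8:and.ALU ; tail

ISSUED = 6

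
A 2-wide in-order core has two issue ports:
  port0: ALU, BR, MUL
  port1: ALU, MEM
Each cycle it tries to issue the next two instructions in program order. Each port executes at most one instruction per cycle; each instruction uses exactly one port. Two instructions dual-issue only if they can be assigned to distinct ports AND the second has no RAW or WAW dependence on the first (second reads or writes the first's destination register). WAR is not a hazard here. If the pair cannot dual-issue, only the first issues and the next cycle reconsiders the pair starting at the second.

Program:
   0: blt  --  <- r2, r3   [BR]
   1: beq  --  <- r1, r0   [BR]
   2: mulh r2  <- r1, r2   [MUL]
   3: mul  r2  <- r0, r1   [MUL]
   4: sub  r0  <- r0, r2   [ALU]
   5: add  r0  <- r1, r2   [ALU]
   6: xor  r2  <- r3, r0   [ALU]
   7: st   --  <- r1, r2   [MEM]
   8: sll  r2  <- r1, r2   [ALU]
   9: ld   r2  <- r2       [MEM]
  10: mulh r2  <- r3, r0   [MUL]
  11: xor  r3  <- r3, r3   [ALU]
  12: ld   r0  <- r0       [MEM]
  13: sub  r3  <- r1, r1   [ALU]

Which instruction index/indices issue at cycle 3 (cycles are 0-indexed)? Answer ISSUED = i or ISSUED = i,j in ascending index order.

ISSUED = 3

c0: i0 blt.BR  no-port BR/BR
c1: i1 beq.BR  no-port BR/MUL
c2: i2 mulh.MUL  no-port MUL/MUL
c3: i3 mul.MUL  RAW r2
c4: i4 sub.ALU  WAW r0
c5: i5 add.ALU  RAW r0
c6: i6 xor.ALU  RAW r2
c7: i7,i8 st.MEM/sll.ALU  dual
c8: i9 ld.MEM  WAW r2
c9: i10,i11 mulh.MUL/xor.ALU  dual
c10: i12,i13 ld.MEM/sub.ALU  dual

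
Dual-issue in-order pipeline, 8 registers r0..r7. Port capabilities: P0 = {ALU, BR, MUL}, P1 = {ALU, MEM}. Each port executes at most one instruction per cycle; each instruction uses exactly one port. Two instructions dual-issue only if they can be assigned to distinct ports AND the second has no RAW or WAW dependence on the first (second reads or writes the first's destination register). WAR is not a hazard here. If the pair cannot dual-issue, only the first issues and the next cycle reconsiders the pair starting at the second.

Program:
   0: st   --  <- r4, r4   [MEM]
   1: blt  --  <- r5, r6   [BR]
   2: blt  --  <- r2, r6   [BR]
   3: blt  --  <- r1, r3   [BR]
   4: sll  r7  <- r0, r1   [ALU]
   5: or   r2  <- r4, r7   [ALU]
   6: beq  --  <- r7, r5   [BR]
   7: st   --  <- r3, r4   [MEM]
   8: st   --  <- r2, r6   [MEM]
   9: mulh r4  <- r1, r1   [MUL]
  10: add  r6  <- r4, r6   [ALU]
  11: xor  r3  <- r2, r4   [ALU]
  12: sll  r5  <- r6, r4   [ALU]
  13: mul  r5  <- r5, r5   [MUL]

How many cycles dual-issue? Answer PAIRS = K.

PAIRS = 5

t=0 i0&i1:st.MEM;blt.BR ; 2-wide
t=1 i2:blt.BR ; no-port BR/BR
t=2 i3&i4:blt.BR;sll.ALU ; 2-wide
t=3 i5&i6:or.ALU;beq.BR ; 2-wide
t=4 i7:st.MEM ; no-port MEM/MEM
t=5 i8&i9:st.MEM;mulh.MUL ; 2-wide
t=6 i10&i11:add.ALU;xor.ALU ; 2-wide
t=7 i12:sll.ALU ; RAW+WAW r5
t=8 i13:mul.MUL ; tail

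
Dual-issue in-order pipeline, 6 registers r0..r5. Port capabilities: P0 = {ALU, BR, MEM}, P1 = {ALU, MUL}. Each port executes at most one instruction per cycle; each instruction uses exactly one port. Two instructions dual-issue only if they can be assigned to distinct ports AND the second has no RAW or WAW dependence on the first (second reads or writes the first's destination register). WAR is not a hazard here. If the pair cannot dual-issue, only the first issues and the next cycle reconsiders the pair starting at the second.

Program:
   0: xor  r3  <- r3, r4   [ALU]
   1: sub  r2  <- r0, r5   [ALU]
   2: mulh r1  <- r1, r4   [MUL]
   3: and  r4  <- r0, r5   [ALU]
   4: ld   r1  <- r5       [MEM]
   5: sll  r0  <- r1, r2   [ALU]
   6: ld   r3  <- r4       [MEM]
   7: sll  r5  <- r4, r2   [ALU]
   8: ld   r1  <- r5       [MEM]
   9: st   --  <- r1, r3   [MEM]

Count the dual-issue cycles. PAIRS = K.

c0: i0,i1 xor.ALU sub.ALU  2-wide
c1: i2,i3 mulh.MUL and.ALU  2-wide
c2: i4 ld.MEM  RAW r1
c3: i5,i6 sll.ALU ld.MEM  2-wide
c4: i7 sll.ALU  RAW r5
c5: i8 ld.MEM  no-port MEM/MEM
c6: i9 st.MEM  tail

PAIRS = 3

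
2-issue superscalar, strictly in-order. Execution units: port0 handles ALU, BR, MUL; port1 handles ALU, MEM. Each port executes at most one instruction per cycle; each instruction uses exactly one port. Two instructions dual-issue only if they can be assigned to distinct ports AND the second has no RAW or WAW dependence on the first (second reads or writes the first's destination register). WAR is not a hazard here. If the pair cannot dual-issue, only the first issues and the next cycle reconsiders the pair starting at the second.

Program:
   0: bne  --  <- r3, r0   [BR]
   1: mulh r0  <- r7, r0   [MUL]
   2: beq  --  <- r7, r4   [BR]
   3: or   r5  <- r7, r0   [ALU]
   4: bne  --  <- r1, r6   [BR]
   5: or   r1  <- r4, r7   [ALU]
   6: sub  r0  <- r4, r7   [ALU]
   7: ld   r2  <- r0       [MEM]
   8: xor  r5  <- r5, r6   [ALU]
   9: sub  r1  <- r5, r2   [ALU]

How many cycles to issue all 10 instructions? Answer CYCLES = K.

CYCLES = 7

c0: i0 bne.BR  no-port BR/MUL
c1: i1 mulh.MUL  no-port MUL/BR
c2: i2,i3 beq.BR;or.ALU  2-wide
c3: i4,i5 bne.BR;or.ALU  2-wide
c4: i6 sub.ALU  RAW r0
c5: i7,i8 ld.MEM;xor.ALU  2-wide
c6: i9 sub.ALU  tail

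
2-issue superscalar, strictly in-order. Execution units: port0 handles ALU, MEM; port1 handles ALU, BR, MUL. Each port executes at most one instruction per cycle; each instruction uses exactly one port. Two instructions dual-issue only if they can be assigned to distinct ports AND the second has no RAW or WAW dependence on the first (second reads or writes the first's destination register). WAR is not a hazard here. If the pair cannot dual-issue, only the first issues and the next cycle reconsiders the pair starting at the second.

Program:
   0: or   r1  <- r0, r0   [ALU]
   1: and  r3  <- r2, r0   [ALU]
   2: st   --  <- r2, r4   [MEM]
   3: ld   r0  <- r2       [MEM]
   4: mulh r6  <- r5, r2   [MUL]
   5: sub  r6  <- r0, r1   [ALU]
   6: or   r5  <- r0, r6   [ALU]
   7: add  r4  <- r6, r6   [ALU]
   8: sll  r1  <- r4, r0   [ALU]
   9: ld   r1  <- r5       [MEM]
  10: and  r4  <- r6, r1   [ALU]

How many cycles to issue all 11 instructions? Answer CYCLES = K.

0. or+and @i0/i1  | 2-wide
1. st @i2  | no-port MEM/MEM
2. ld+mulh @i3/i4  | 2-wide
3. sub @i5  | RAW r6
4. or+add @i6/i7  | 2-wide
5. sll @i8  | WAW r1
6. ld @i9  | RAW r1
7. and @i10  | tail

CYCLES = 8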